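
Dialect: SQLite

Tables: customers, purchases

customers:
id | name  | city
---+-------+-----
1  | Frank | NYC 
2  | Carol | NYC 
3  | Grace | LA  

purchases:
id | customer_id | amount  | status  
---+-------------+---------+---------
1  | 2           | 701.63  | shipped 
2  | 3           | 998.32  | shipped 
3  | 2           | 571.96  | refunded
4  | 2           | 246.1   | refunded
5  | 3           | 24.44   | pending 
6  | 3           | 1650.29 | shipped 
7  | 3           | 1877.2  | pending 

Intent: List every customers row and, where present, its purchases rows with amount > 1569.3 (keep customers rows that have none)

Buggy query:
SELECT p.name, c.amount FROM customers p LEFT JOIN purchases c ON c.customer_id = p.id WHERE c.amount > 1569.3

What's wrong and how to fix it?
Bug: A WHERE condition on the right-hand table after LEFT JOIN drops unmatched parents

Fix: Put 'c.amount > 1569.3' in the JOIN's ON clause instead of WHERE

Corrected query:
SELECT p.name, c.amount FROM customers p LEFT JOIN purchases c ON c.customer_id = p.id AND c.amount > 1569.3

Result:
name  | amount 
------+--------
Frank | NULL   
Carol | NULL   
Grace | 1650.29
Grace | 1877.2 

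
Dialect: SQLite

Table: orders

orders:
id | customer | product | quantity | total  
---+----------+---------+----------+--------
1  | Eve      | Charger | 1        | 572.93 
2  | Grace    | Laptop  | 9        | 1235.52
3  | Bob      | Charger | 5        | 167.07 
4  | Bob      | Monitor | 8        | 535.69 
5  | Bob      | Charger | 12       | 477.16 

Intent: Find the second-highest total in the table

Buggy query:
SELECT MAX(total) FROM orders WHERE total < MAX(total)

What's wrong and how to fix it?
Bug: The inner MAX is an aggregate inside WHERE, which is not allowed

Fix: Compute the overall MAX in a subquery, then take MAX of rows below it

Corrected query:
SELECT MAX(total) FROM orders WHERE total < (SELECT MAX(total) FROM orders)

Result:
MAX(total)
----------
572.93    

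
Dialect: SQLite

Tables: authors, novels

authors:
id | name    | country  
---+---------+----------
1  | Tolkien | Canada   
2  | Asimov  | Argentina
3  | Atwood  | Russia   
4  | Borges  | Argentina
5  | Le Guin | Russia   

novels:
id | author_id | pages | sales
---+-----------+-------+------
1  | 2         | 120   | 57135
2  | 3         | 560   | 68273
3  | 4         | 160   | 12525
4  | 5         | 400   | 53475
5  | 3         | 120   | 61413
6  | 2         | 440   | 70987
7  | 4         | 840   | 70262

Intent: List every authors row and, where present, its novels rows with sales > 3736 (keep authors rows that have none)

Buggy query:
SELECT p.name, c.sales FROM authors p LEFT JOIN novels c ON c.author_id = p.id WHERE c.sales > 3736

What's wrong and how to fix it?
Bug: Filtering c.sales in WHERE discards the NULL rows produced by LEFT JOIN, turning it into an inner join

Fix: Put 'c.sales > 3736' in the JOIN's ON clause instead of WHERE

Corrected query:
SELECT p.name, c.sales FROM authors p LEFT JOIN novels c ON c.author_id = p.id AND c.sales > 3736

Result:
name    | sales
--------+------
Tolkien | NULL 
Asimov  | 57135
Asimov  | 70987
Atwood  | 61413
Atwood  | 68273
Borges  | 12525
Borges  | 70262
Le Guin | 53475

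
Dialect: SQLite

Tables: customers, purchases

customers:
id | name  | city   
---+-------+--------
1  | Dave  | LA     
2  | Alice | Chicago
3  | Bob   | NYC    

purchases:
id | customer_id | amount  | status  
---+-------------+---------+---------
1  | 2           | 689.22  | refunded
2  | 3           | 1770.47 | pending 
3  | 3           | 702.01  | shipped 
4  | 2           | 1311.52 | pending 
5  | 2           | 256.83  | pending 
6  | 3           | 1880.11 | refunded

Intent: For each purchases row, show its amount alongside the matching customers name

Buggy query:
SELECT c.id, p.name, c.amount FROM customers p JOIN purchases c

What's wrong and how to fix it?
Bug: JOIN with no ON clause produces a cartesian product; every purchases row pairs with every customers row

Fix: Add ON c.customer_id = p.id to the JOIN

Corrected query:
SELECT c.id, p.name, c.amount FROM customers p JOIN purchases c ON c.customer_id = p.id

Result:
id | name  | amount 
---+-------+--------
1  | Alice | 689.22 
2  | Bob   | 1770.47
3  | Bob   | 702.01 
4  | Alice | 1311.52
5  | Alice | 256.83 
6  | Bob   | 1880.11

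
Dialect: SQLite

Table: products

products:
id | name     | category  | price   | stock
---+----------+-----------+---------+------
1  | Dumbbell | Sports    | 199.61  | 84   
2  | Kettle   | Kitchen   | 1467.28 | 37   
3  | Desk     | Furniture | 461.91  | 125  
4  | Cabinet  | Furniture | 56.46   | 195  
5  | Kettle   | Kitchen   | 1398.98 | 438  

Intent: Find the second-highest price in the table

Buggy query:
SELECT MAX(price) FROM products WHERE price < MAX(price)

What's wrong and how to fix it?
Bug: The inner MAX is an aggregate inside WHERE, which is not allowed

Fix: Compute the overall MAX in a subquery, then take MAX of rows below it

Corrected query:
SELECT MAX(price) FROM products WHERE price < (SELECT MAX(price) FROM products)

Result:
MAX(price)
----------
1398.98   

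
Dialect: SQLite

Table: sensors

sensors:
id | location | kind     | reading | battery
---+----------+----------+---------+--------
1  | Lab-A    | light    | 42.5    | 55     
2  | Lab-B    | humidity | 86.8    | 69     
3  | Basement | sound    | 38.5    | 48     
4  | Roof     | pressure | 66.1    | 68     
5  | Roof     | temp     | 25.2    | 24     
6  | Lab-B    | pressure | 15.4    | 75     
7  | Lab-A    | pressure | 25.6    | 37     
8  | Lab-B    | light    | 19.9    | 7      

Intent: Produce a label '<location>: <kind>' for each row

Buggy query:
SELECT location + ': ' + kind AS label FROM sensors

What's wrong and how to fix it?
Bug: SQLite uses || for string concatenation; + coerces text to numbers (yielding 0)

Fix: Use the || operator for string concatenation

Corrected query:
SELECT location || ': ' || kind AS label FROM sensors

Result:
label          
---------------
Lab-A: light   
Lab-B: humidity
Basement: sound
Roof: pressure 
Roof: temp     
Lab-B: pressure
Lab-A: pressure
Lab-B: light   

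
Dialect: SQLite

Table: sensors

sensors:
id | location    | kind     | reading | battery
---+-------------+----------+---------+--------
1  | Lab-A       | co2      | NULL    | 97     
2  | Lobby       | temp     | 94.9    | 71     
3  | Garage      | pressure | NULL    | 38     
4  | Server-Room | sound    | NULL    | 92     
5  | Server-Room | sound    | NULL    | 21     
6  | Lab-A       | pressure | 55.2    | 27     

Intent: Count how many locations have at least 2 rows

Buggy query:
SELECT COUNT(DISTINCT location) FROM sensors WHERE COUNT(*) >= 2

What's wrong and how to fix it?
Bug: WHERE filters individual rows, not groups, so a group-level COUNT is invalid there

Fix: Use a subquery that GROUPs and filters with HAVING, then count its rows

Corrected query:
SELECT COUNT(*) FROM (SELECT location FROM sensors GROUP BY location HAVING COUNT(*) >= 2)

Result:
COUNT(*)
--------
2       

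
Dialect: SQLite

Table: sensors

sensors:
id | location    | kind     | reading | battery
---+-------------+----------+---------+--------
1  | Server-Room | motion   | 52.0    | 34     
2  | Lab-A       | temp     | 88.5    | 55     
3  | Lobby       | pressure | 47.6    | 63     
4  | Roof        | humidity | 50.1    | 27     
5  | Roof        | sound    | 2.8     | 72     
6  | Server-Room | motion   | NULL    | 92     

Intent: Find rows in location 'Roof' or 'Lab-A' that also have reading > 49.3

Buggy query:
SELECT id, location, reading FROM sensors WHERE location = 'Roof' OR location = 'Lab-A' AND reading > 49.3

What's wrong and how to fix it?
Bug: AND binds tighter than OR, so this parses as location = 'Roof' OR (location = 'Lab-A' AND reading > 49.3)

Fix: Group the OR with parentheses (or use IN), then AND the threshold

Corrected query:
SELECT id, location, reading FROM sensors WHERE (location = 'Roof' OR location = 'Lab-A') AND reading > 49.3

Result:
id | location | reading
---+----------+--------
2  | Lab-A    | 88.5   
4  | Roof     | 50.1   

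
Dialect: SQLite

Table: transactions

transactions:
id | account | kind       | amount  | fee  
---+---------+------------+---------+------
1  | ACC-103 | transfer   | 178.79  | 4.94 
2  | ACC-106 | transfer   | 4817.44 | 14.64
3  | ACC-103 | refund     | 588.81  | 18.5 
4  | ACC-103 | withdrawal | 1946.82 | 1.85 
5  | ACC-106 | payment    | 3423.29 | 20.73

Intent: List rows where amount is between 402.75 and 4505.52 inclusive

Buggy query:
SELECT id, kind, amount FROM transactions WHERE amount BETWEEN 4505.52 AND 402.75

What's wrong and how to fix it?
Bug: The bounds are reversed; BETWEEN a AND b requires a <= b to match anything

Fix: Swap the bounds so the smaller value comes first

Corrected query:
SELECT id, kind, amount FROM transactions WHERE amount BETWEEN 402.75 AND 4505.52

Result:
id | kind       | amount 
---+------------+--------
3  | refund     | 588.81 
4  | withdrawal | 1946.82
5  | payment    | 3423.29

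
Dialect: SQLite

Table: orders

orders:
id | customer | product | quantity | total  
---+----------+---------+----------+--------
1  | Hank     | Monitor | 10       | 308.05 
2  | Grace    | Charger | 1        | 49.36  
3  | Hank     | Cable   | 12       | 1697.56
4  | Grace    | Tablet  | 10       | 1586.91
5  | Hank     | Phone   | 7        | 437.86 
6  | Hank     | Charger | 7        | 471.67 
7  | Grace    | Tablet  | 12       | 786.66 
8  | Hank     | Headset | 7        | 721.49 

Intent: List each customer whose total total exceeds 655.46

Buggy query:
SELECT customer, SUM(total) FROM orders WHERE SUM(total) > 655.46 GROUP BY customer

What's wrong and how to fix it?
Bug: WHERE runs before GROUP BY, so aggregates aren't available there

Fix: Move the aggregate condition to a HAVING clause

Corrected query:
SELECT customer, SUM(total) FROM orders GROUP BY customer HAVING SUM(total) > 655.46

Result:
customer | SUM(total)
---------+-----------
Grace    | 2422.93   
Hank     | 3636.63   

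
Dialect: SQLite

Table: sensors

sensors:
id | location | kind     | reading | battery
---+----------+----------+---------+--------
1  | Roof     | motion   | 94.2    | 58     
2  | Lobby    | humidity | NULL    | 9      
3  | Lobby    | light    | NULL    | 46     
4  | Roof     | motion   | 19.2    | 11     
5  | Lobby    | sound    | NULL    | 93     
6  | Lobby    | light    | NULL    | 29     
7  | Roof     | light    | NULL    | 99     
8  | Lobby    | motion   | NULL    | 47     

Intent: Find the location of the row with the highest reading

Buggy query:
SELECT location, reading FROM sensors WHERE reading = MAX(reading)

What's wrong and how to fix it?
Bug: WHERE is evaluated per row; an aggregate over the whole table isn't defined there

Fix: Wrap MAX in a scalar subquery so WHERE compares against a single value

Corrected query:
SELECT location, reading FROM sensors WHERE reading = (SELECT MAX(reading) FROM sensors)

Result:
location | reading
---------+--------
Roof     | 94.2   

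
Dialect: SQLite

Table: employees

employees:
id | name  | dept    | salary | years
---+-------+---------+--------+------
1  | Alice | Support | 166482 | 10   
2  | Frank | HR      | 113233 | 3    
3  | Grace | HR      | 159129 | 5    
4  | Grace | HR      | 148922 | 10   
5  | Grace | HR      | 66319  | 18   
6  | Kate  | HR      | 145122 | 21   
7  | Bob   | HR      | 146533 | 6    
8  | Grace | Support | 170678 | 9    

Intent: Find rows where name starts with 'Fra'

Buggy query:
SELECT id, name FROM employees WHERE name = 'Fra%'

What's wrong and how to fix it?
Bug: '=' compares the literal string including the % character; pattern matching needs LIKE

Fix: Replace '=' with LIKE so 'Fra%' is treated as a pattern

Corrected query:
SELECT id, name FROM employees WHERE name LIKE 'Fra%'

Result:
id | name 
---+------
2  | Frank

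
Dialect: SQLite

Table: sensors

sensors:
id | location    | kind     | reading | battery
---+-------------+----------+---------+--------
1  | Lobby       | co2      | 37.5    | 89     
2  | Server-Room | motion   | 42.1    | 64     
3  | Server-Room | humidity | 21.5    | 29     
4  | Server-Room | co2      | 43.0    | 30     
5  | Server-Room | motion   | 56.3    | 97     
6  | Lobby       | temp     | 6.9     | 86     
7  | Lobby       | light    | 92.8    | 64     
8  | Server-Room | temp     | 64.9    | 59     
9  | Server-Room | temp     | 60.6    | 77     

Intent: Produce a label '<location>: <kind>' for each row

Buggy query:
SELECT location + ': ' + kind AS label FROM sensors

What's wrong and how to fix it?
Bug: '+' is numeric addition; on text columns SQLite converts them to 0 instead of concatenating

Fix: Use the || operator for string concatenation

Corrected query:
SELECT location || ': ' || kind AS label FROM sensors

Result:
label                
---------------------
Lobby: co2           
Server-Room: motion  
Server-Room: humidity
Server-Room: co2     
Server-Room: motion  
Lobby: temp          
Lobby: light         
Server-Room: temp    
Server-Room: temp    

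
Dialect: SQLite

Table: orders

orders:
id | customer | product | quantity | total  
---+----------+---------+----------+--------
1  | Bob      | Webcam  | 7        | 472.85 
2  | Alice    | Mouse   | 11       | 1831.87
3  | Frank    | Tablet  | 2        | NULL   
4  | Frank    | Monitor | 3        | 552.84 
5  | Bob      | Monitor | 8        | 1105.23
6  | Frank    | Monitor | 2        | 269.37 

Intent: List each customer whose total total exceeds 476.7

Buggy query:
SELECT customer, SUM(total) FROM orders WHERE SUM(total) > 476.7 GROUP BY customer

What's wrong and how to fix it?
Bug: WHERE runs before GROUP BY, so aggregates aren't available there

Fix: Move the aggregate condition to a HAVING clause

Corrected query:
SELECT customer, SUM(total) FROM orders GROUP BY customer HAVING SUM(total) > 476.7

Result:
customer | SUM(total)
---------+-----------
Alice    | 1831.87   
Bob      | 1578.08   
Frank    | 822.21    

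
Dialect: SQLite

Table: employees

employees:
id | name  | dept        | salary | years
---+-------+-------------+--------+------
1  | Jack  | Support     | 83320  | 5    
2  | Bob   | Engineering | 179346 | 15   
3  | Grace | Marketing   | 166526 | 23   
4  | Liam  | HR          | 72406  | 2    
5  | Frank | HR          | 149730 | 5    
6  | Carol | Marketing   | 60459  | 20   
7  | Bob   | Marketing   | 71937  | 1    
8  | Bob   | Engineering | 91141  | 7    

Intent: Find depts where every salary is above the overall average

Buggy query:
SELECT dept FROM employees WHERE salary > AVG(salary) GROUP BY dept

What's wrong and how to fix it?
Bug: WHERE evaluates per row before aggregation, so AVG() is unavailable

Fix: Compute the overall average in a scalar subquery and compare each group's MIN against it in HAVING

Corrected query:
SELECT dept FROM employees GROUP BY dept HAVING MIN(salary) > (SELECT AVG(salary) FROM employees)

Result:
(no rows)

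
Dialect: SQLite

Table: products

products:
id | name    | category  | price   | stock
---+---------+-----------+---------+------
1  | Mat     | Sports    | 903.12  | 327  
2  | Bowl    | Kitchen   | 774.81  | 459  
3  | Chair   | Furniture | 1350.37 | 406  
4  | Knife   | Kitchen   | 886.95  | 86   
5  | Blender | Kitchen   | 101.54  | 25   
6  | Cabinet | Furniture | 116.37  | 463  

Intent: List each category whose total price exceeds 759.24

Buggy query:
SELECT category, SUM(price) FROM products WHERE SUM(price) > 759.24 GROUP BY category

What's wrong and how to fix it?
Bug: WHERE runs before GROUP BY, so aggregates aren't available there

Fix: Use HAVING (which filters groups after aggregation) instead of WHERE

Corrected query:
SELECT category, SUM(price) FROM products GROUP BY category HAVING SUM(price) > 759.24

Result:
category  | SUM(price)
----------+-----------
Furniture | 1466.74   
Kitchen   | 1763.3    
Sports    | 903.12    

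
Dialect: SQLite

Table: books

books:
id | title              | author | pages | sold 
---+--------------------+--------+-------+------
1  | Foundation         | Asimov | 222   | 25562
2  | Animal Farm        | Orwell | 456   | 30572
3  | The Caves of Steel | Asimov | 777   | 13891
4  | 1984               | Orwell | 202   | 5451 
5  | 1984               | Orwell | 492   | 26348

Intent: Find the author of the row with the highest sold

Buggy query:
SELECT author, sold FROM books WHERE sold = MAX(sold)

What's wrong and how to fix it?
Bug: MAX(sold) is an aggregate and cannot be used directly in WHERE

Fix: Wrap MAX in a scalar subquery so WHERE compares against a single value

Corrected query:
SELECT author, sold FROM books WHERE sold = (SELECT MAX(sold) FROM books)

Result:
author | sold 
-------+------
Orwell | 30572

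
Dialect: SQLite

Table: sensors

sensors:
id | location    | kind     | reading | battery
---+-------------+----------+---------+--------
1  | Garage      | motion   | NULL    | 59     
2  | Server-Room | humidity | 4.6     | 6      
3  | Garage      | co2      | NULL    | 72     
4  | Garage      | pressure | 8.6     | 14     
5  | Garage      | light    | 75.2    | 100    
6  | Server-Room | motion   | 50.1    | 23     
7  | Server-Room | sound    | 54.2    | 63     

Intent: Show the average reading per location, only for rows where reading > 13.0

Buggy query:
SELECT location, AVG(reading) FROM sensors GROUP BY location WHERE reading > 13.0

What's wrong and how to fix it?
Bug: WHERE cannot follow GROUP BY

Fix: Move the WHERE clause before GROUP BY

Corrected query:
SELECT location, AVG(reading) FROM sensors WHERE reading > 13.0 GROUP BY location

Result:
location    | AVG(reading)
------------+-------------
Garage      | 75.2        
Server-Room | 52.15       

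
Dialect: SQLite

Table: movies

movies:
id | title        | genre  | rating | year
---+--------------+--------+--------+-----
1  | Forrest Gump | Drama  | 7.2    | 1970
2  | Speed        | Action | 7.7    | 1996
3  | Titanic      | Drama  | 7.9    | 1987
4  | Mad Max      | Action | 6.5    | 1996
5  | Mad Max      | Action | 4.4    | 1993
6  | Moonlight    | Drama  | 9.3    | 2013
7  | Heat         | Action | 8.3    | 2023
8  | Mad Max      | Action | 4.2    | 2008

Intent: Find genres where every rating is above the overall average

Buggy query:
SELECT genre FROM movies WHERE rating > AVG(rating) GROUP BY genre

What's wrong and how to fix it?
Bug: WHERE evaluates per row before aggregation, so AVG() is unavailable

Fix: Use a subquery for AVG and a HAVING MIN(...) filter so the condition holds for every row in the group

Corrected query:
SELECT genre FROM movies GROUP BY genre HAVING MIN(rating) > (SELECT AVG(rating) FROM movies)

Result:
genre
-----
Drama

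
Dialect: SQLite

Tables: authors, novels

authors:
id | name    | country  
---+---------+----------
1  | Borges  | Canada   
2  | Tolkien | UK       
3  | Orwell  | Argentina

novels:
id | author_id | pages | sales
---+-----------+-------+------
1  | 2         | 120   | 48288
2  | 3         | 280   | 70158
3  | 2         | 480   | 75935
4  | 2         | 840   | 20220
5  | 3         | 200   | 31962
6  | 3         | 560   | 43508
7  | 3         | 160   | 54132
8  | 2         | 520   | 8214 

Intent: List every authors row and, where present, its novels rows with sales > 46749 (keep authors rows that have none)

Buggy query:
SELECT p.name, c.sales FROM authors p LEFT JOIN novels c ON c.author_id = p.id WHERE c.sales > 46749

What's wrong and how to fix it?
Bug: A WHERE condition on the right-hand table after LEFT JOIN drops unmatched parents

Fix: Move the right-table condition into the ON clause so unmatched parents are kept

Corrected query:
SELECT p.name, c.sales FROM authors p LEFT JOIN novels c ON c.author_id = p.id AND c.sales > 46749

Result:
name    | sales
--------+------
Borges  | NULL 
Tolkien | 48288
Tolkien | 75935
Orwell  | 54132
Orwell  | 70158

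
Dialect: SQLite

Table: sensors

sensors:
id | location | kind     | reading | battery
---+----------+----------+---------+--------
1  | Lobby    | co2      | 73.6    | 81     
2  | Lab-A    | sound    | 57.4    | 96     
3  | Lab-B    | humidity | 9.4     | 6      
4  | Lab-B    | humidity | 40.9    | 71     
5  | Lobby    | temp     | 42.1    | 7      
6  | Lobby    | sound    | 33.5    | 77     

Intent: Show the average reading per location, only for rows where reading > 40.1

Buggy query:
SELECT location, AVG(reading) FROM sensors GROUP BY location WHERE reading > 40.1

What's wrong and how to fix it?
Bug: Row-level WHERE must come before GROUP BY in the clause order

Fix: Place WHERE between FROM and GROUP BY

Corrected query:
SELECT location, AVG(reading) FROM sensors WHERE reading > 40.1 GROUP BY location

Result:
location | AVG(reading)
---------+-------------
Lab-A    | 57.4        
Lab-B    | 40.9        
Lobby    | 57.85       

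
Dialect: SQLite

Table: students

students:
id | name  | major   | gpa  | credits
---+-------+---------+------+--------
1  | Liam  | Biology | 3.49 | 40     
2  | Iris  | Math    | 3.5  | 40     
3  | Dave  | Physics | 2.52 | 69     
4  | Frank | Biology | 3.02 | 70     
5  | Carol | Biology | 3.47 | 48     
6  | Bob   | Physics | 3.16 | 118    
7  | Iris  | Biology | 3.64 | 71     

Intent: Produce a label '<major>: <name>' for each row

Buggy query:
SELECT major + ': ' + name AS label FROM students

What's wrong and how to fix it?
Bug: '+' is numeric addition; on text columns SQLite converts them to 0 instead of concatenating

Fix: Replace + with || to concatenate text

Corrected query:
SELECT major || ': ' || name AS label FROM students

Result:
label         
--------------
Biology: Liam 
Math: Iris    
Physics: Dave 
Biology: Frank
Biology: Carol
Physics: Bob  
Biology: Iris 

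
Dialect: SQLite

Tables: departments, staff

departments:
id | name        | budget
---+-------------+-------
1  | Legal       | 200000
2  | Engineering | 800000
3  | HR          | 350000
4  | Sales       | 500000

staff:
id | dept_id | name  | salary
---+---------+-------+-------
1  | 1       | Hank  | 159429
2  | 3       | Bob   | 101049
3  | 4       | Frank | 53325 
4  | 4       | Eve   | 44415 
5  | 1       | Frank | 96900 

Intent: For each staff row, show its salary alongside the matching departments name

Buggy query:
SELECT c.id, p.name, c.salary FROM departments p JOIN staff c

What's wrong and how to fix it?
Bug: JOIN with no ON clause produces a cartesian product; every staff row pairs with every departments row

Fix: Specify the join condition linking the foreign key to the parent id

Corrected query:
SELECT c.id, p.name, c.salary FROM departments p JOIN staff c ON c.dept_id = p.id

Result:
id | name  | salary
---+-------+-------
1  | Legal | 159429
2  | HR    | 101049
3  | Sales | 53325 
4  | Sales | 44415 
5  | Legal | 96900 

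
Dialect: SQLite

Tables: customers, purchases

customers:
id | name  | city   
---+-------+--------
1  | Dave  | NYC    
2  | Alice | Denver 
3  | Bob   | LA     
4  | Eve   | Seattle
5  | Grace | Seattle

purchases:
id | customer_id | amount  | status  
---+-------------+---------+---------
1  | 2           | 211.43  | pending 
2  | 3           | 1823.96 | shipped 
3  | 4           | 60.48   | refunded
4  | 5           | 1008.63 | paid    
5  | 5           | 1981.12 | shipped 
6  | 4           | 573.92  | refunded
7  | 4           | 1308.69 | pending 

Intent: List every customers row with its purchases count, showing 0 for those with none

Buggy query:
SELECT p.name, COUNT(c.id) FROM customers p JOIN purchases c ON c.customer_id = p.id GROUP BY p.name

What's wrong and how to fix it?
Bug: An inner join excludes parents with zero children

Fix: Switch to LEFT JOIN to retain unmatched parent rows

Corrected query:
SELECT p.name, COUNT(c.id) FROM customers p LEFT JOIN purchases c ON c.customer_id = p.id GROUP BY p.name

Result:
name  | COUNT(c.id)
------+------------
Alice | 1          
Bob   | 1          
Dave  | 0          
Eve   | 3          
Grace | 2          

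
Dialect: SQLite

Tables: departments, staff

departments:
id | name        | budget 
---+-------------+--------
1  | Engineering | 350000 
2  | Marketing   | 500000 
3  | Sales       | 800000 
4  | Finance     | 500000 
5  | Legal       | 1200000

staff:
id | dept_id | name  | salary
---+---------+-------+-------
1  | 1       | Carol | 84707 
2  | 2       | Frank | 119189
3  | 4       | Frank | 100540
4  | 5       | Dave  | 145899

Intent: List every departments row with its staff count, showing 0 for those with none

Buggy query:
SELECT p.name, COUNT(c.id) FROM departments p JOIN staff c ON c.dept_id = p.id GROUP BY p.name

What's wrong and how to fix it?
Bug: INNER JOIN drops departments rows that have no matching staff rows

Fix: Use LEFT JOIN so parents without children still appear (COUNT(c.id) gives 0)

Corrected query:
SELECT p.name, COUNT(c.id) FROM departments p LEFT JOIN staff c ON c.dept_id = p.id GROUP BY p.name

Result:
name        | COUNT(c.id)
------------+------------
Engineering | 1          
Finance     | 1          
Legal       | 1          
Marketing   | 1          
Sales       | 0          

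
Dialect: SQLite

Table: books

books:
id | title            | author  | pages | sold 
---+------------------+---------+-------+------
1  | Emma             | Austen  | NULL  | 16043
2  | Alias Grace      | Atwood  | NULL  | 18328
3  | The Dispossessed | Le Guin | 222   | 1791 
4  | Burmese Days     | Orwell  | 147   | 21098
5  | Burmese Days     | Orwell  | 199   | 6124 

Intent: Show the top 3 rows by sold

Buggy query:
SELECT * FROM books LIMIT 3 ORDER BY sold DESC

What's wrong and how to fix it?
Bug: ORDER BY cannot follow LIMIT; LIMIT is the final clause

Fix: Sort with ORDER BY, then apply LIMIT

Corrected query:
SELECT * FROM books ORDER BY sold DESC LIMIT 3

Result:
id | title        | author | pages | sold 
---+--------------+--------+-------+------
4  | Burmese Days | Orwell | 147   | 21098
2  | Alias Grace  | Atwood | NULL  | 18328
1  | Emma         | Austen | NULL  | 16043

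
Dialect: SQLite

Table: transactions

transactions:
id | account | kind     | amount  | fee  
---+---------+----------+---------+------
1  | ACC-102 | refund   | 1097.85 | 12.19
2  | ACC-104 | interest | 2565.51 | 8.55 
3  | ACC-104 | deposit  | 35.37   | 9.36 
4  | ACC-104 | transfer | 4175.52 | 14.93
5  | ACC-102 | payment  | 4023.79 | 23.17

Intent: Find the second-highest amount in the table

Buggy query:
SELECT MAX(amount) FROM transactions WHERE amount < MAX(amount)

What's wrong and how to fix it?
Bug: MAX(amount) on the right of the comparison is an aggregate-in-WHERE error

Fix: Compute the overall MAX in a subquery, then take MAX of rows below it

Corrected query:
SELECT MAX(amount) FROM transactions WHERE amount < (SELECT MAX(amount) FROM transactions)

Result:
MAX(amount)
-----------
4023.79    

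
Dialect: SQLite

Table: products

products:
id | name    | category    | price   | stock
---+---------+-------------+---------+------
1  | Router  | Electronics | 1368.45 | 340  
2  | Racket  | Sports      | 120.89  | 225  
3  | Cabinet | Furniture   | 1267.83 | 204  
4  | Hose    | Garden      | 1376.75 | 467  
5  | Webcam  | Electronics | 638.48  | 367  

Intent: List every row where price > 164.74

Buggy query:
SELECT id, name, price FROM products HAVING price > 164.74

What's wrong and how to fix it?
Bug: This is a non-aggregate query (no GROUP BY, no aggregates), so in SQLite the HAVING clause is invalid here; a row-level condition belongs in WHERE

Fix: Replace HAVING with WHERE since the condition applies to individual rows

Corrected query:
SELECT id, name, price FROM products WHERE price > 164.74

Result:
id | name    | price  
---+---------+--------
1  | Router  | 1368.45
3  | Cabinet | 1267.83
4  | Hose    | 1376.75
5  | Webcam  | 638.48 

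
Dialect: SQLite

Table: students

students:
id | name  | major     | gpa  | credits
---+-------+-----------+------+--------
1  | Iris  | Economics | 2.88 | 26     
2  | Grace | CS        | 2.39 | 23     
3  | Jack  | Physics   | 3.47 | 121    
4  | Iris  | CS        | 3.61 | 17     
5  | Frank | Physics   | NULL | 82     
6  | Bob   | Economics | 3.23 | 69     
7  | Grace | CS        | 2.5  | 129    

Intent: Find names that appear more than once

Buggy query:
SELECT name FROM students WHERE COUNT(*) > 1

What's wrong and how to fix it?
Bug: COUNT(*) is an aggregate and cannot be used in WHERE

Fix: GROUP BY name, then filter groups with HAVING COUNT(*) > 1

Corrected query:
SELECT name FROM students GROUP BY name HAVING COUNT(*) > 1

Result:
name 
-----
Grace
Iris 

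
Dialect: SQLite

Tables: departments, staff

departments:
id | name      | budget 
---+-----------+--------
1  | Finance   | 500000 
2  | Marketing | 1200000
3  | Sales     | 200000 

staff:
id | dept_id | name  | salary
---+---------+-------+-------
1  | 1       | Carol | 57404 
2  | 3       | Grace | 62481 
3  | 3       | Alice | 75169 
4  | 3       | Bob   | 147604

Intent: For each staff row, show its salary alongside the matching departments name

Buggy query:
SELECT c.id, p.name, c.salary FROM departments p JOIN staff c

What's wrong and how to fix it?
Bug: JOIN with no ON clause produces a cartesian product; every staff row pairs with every departments row

Fix: Specify the join condition linking the foreign key to the parent id

Corrected query:
SELECT c.id, p.name, c.salary FROM departments p JOIN staff c ON c.dept_id = p.id

Result:
id | name    | salary
---+---------+-------
1  | Finance | 57404 
2  | Sales   | 62481 
3  | Sales   | 75169 
4  | Sales   | 147604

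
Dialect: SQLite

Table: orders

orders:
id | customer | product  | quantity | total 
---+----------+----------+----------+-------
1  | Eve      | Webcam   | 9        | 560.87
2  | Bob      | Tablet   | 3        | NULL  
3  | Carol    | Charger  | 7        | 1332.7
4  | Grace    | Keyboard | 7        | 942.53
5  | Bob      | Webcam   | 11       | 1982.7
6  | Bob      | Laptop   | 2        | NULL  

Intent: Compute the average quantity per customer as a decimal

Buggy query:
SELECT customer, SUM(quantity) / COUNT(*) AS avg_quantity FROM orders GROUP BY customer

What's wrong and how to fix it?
Bug: Both operands are integers, so '/' performs integer division and truncates

Fix: Cast one side to REAL so the division keeps the fractional part

Corrected query:
SELECT customer, SUM(quantity) * 1.0 / COUNT(*) AS avg_quantity FROM orders GROUP BY customer

Result:
customer | avg_quantity
---------+-------------
Bob      | 5.333333    
Carol    | 7           
Eve      | 9           
Grace    | 7           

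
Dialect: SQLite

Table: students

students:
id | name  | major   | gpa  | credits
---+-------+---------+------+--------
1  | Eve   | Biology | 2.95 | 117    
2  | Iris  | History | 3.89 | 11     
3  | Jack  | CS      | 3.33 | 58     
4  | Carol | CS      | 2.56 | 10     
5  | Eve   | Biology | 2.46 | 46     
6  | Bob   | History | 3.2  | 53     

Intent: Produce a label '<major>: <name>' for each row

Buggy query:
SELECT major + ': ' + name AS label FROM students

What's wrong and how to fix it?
Bug: SQLite uses || for string concatenation; + coerces text to numbers (yielding 0)

Fix: Use the || operator for string concatenation

Corrected query:
SELECT major || ': ' || name AS label FROM students

Result:
label        
-------------
Biology: Eve 
History: Iris
CS: Jack     
CS: Carol    
Biology: Eve 
History: Bob 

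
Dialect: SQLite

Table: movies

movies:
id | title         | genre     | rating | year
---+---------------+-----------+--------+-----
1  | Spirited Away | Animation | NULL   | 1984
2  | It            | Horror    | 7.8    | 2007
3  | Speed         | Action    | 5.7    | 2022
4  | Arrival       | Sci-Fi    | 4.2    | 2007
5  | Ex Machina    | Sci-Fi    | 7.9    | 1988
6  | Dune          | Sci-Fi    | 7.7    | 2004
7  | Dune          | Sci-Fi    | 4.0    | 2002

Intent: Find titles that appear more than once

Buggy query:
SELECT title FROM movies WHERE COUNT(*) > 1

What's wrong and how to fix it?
Bug: COUNT(*) is an aggregate and cannot be used in WHERE

Fix: GROUP BY title, then filter groups with HAVING COUNT(*) > 1

Corrected query:
SELECT title FROM movies GROUP BY title HAVING COUNT(*) > 1

Result:
title
-----
Dune 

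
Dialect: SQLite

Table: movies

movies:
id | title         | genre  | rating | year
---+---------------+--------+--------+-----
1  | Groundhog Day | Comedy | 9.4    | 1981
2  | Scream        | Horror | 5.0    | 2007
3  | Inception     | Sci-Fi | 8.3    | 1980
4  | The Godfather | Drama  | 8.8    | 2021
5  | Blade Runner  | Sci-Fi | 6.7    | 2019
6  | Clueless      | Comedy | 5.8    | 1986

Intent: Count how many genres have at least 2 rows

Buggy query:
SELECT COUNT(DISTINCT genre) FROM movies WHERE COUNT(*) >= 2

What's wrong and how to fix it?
Bug: COUNT(*) cannot appear in WHERE; the per-group count doesn't exist yet

Fix: Group first with HAVING COUNT(*) >= 2, then COUNT the resulting groups

Corrected query:
SELECT COUNT(*) FROM (SELECT genre FROM movies GROUP BY genre HAVING COUNT(*) >= 2)

Result:
COUNT(*)
--------
2       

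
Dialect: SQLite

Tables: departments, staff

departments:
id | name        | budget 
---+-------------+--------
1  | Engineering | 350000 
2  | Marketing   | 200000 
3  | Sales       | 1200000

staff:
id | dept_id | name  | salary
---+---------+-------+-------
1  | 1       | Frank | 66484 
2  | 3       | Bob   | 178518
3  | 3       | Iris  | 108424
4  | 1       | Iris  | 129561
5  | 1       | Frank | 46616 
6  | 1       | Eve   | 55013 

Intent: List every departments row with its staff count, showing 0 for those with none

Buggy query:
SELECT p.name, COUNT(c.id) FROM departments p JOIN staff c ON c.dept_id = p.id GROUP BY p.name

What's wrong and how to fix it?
Bug: An inner join excludes parents with zero children

Fix: Use LEFT JOIN so parents without children still appear (COUNT(c.id) gives 0)

Corrected query:
SELECT p.name, COUNT(c.id) FROM departments p LEFT JOIN staff c ON c.dept_id = p.id GROUP BY p.name

Result:
name        | COUNT(c.id)
------------+------------
Engineering | 4          
Marketing   | 0          
Sales       | 2          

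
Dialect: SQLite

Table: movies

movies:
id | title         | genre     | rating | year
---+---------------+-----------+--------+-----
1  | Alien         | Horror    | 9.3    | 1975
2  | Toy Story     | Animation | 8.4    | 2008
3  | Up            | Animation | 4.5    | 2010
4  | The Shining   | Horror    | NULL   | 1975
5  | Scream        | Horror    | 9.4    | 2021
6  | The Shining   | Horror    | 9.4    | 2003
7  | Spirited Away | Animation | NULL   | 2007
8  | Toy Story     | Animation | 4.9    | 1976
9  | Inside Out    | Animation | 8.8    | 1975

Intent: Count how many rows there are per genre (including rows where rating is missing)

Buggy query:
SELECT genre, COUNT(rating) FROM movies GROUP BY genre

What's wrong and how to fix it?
Bug: COUNT(rating) skips NULLs, so groups with missing rating are undercounted

Fix: Use COUNT(*) to count all rows regardless of NULL

Corrected query:
SELECT genre, COUNT(*) FROM movies GROUP BY genre

Result:
genre     | COUNT(*)
----------+---------
Animation | 5       
Horror    | 4       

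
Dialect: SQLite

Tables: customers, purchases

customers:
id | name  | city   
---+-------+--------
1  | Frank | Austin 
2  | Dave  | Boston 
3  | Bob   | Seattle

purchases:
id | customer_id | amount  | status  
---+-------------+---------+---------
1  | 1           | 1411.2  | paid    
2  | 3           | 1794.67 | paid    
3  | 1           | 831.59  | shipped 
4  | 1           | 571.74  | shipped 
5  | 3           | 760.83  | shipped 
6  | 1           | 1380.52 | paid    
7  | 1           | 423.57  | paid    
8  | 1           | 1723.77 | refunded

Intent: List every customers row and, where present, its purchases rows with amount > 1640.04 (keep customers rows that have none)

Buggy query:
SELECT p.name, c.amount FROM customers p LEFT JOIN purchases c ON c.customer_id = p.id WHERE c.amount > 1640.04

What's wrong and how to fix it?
Bug: A WHERE condition on the right-hand table after LEFT JOIN drops unmatched parents

Fix: Put 'c.amount > 1640.04' in the JOIN's ON clause instead of WHERE

Corrected query:
SELECT p.name, c.amount FROM customers p LEFT JOIN purchases c ON c.customer_id = p.id AND c.amount > 1640.04

Result:
name  | amount 
------+--------
Frank | 1723.77
Dave  | NULL   
Bob   | 1794.67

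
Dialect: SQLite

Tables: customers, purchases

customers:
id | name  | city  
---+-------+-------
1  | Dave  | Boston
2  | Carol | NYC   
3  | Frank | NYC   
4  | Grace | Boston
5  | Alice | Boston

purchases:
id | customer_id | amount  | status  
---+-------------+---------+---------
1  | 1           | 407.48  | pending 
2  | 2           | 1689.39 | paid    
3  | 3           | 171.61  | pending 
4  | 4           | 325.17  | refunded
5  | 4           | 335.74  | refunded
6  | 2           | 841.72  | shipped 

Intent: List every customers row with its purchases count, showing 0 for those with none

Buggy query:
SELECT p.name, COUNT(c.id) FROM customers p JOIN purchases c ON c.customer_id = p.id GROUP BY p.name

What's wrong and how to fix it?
Bug: An inner join excludes parents with zero children

Fix: Use LEFT JOIN so parents without children still appear (COUNT(c.id) gives 0)

Corrected query:
SELECT p.name, COUNT(c.id) FROM customers p LEFT JOIN purchases c ON c.customer_id = p.id GROUP BY p.name

Result:
name  | COUNT(c.id)
------+------------
Alice | 0          
Carol | 2          
Dave  | 1          
Frank | 1          
Grace | 2          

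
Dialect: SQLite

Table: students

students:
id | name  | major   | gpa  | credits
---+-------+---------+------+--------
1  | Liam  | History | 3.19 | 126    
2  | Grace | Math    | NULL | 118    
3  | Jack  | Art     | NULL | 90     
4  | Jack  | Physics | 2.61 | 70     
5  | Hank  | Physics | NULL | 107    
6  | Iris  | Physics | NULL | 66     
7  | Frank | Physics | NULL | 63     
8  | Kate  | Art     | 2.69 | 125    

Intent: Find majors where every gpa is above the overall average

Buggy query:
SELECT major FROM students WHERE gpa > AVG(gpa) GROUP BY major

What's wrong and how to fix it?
Bug: WHERE evaluates per row before aggregation, so AVG() is unavailable

Fix: Use a subquery for AVG and a HAVING MIN(...) filter so the condition holds for every row in the group

Corrected query:
SELECT major FROM students GROUP BY major HAVING MIN(gpa) > (SELECT AVG(gpa) FROM students)

Result:
major  
-------
History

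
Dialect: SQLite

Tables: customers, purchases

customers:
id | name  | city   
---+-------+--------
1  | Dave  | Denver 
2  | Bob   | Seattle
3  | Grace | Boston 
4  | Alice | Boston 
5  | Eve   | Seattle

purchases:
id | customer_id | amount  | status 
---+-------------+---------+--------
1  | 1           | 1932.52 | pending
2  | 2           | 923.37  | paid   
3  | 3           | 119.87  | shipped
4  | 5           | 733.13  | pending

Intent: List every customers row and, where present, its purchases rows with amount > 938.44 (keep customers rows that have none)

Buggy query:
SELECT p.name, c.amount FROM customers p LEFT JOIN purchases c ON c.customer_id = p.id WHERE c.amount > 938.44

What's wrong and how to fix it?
Bug: Filtering c.amount in WHERE discards the NULL rows produced by LEFT JOIN, turning it into an inner join

Fix: Put 'c.amount > 938.44' in the JOIN's ON clause instead of WHERE

Corrected query:
SELECT p.name, c.amount FROM customers p LEFT JOIN purchases c ON c.customer_id = p.id AND c.amount > 938.44

Result:
name  | amount 
------+--------
Dave  | 1932.52
Bob   | NULL   
Grace | NULL   
Alice | NULL   
Eve   | NULL   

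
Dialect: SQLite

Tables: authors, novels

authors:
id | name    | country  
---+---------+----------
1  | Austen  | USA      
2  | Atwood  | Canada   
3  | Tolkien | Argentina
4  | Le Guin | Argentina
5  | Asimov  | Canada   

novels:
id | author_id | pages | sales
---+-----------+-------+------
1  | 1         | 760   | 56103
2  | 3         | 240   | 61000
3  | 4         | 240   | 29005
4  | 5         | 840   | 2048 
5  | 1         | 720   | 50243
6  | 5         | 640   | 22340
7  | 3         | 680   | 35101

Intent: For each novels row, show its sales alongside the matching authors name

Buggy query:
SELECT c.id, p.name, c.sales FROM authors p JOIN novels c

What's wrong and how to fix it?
Bug: JOIN with no ON clause produces a cartesian product; every novels row pairs with every authors row

Fix: Add ON c.author_id = p.id to the JOIN

Corrected query:
SELECT c.id, p.name, c.sales FROM authors p JOIN novels c ON c.author_id = p.id

Result:
id | name    | sales
---+---------+------
1  | Austen  | 56103
2  | Tolkien | 61000
3  | Le Guin | 29005
4  | Asimov  | 2048 
5  | Austen  | 50243
6  | Asimov  | 22340
7  | Tolkien | 35101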